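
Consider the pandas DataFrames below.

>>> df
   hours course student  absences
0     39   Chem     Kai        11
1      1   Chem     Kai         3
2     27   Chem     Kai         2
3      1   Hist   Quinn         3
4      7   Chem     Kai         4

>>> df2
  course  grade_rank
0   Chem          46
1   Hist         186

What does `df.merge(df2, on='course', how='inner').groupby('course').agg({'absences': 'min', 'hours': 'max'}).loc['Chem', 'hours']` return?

39

merge on 'course' (how='inner') → 5 rows:
   hours course student  absences  grade_rank
0     39   Chem     Kai        11          46
1      1   Chem     Kai         3          46
2     27   Chem     Kai         2          46
3      1   Hist   Quinn         3         186
4      7   Chem     Kai         4          46
group by course: min(absences), max(hours):
        absences  hours
course                 
Chem           2     39
Hist           3      1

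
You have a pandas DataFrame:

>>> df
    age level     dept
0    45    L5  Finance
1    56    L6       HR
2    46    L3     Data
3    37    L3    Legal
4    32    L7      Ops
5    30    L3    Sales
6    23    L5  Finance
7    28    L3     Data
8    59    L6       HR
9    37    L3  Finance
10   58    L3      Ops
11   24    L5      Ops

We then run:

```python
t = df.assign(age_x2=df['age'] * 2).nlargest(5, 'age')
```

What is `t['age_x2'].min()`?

add column age_x2 = df['age'] * 2:
    age level     dept  age_x2
0    45    L5  Finance      90
1    56    L6       HR     112
2    46    L3     Data      92
3    37    L3    Legal      74
4    32    L7      Ops      64
5    30    L3    Sales      60
6    23    L5  Finance      46
7    28    L3     Data      56
8    59    L6       HR     118
9    37    L3  Finance      74
10   58    L3      Ops     116
11   24    L5      Ops      48
take 5 rows with largest age:
    age level     dept  age_x2
8    59    L6       HR     118
10   58    L3      Ops     116
1    56    L6       HR     112
2    46    L3     Data      92
0    45    L5  Finance      90

90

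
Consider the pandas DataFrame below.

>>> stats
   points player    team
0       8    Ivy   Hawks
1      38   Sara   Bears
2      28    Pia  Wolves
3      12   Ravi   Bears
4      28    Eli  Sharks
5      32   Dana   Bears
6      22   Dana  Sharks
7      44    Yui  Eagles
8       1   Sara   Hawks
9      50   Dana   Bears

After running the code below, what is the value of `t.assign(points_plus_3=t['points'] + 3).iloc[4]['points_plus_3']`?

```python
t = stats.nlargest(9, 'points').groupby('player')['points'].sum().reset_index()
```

take 9 rows with largest points:
   points player    team
9      50   Dana   Bears
7      44    Yui  Eagles
1      38   Sara   Bears
5      32   Dana   Bears
2      28    Pia  Wolves
4      28    Eli  Sharks
6      22   Dana  Sharks
3      12   Ravi   Bears
0       8    Ivy   Hawks
group by player, sum of points:
player
Dana    104
Eli      28
Ivy       8
Pia      28
Ravi     12
Sara     38
Yui      44
Name: points, dtype: int64
reset_index():
  player  points
0   Dana     104
1    Eli      28
2    Ivy       8
3    Pia      28
4   Ravi      12
5   Sara      38
6    Yui      44
add column points_plus_3 = t['points'] + 3:
  player  points  points_plus_3
0   Dana     104            107
1    Eli      28             31
2    Ivy       8             11
3    Pia      28             31
4   Ravi      12             15
5   Sara      38             41
6    Yui      44             47
value at position 4, column 'points_plus_3' → 15

15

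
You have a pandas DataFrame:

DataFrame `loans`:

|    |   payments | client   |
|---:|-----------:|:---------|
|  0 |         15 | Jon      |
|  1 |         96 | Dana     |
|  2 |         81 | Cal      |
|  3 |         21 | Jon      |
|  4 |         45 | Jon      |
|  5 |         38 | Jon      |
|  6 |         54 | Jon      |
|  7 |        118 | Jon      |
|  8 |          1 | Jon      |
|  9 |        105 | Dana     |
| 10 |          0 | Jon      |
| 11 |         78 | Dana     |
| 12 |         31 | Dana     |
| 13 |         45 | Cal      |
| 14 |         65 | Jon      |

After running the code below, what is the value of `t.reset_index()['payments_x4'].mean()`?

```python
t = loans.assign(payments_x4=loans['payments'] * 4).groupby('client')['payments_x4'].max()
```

add column payments_x4 = loans['payments'] * 4:
    payments client  payments_x4
0         15    Jon           60
1         96   Dana          384
2         81    Cal          324
3         21    Jon           84
4         45    Jon          180
5         38    Jon          152
6         54    Jon          216
7        118    Jon          472
8          1    Jon            4
9        105   Dana          420
10         0    Jon            0
11        78   Dana          312
12        31   Dana          124
13        45    Cal          180
14        65    Jon          260
group by client, max of payments_x4:
client
Cal     324
Dana    420
Jon     472
Name: payments_x4, dtype: int64
reset_index():
  client  payments_x4
0    Cal          324
1   Dana          420
2    Jon          472
Finally, mean of column 'payments_x4' = 405.333333333.

405.333333333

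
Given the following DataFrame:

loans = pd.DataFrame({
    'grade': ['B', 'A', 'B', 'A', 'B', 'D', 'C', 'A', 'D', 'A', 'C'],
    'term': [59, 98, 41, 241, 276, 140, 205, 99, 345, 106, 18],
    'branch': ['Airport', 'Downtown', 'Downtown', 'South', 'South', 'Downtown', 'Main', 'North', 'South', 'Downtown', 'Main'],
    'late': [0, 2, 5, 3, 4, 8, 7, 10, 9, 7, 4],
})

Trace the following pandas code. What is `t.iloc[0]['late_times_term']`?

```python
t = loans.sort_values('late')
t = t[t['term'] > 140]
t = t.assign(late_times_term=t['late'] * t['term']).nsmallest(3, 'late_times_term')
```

sort by late:
   grade  term    branch  late
0      B    59   Airport     0
1      A    98  Downtown     2
3      A   241     South     3
4      B   276     South     4
10     C    18      Main     4
2      B    41  Downtown     5
6      C   205      Main     7
9      A   106  Downtown     7
5      D   140  Downtown     8
8      D   345     South     9
7      A    99     North    10
filter rows where term > 140:
  grade  term branch  late
3     A   241  South     3
4     B   276  South     4
6     C   205   Main     7
8     D   345  South     9
add column late_times_term = t['late'] * t['term']:
  grade  term branch  late  late_times_term
3     A   241  South     3              723
4     B   276  South     4             1104
6     C   205   Main     7             1435
8     D   345  South     9             3105
take 3 rows with smallest late_times_term:
  grade  term branch  late  late_times_term
3     A   241  South     3              723
4     B   276  South     4             1104
6     C   205   Main     7             1435
value at position 0, column 'late_times_term' → 723

723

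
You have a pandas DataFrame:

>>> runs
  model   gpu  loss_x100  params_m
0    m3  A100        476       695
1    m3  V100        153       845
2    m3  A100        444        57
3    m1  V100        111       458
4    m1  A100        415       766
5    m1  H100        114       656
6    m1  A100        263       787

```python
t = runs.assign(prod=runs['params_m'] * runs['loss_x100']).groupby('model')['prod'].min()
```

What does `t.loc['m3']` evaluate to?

25308

add column prod = runs['params_m'] * runs['loss_x100']:
  model   gpu  loss_x100  params_m    prod
0    m3  A100        476       695  330820
1    m3  V100        153       845  129285
2    m3  A100        444        57   25308
3    m1  V100        111       458   50838
4    m1  A100        415       766  317890
5    m1  H100        114       656   74784
6    m1  A100        263       787  206981
group by model, min of prod:
model
m1    50838
m3    25308
Name: prod, dtype: int64
The value at index 'm3' is 25308.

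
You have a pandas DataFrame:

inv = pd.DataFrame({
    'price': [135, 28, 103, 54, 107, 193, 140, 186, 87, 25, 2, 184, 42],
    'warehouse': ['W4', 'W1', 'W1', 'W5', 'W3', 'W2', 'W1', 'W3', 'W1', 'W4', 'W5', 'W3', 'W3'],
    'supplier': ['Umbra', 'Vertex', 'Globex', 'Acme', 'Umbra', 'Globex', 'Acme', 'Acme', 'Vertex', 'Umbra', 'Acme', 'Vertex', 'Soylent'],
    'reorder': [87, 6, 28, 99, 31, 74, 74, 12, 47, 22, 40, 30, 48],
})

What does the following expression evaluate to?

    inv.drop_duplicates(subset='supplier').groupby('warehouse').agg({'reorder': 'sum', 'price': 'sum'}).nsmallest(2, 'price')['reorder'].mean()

73.5

drop duplicate supplier (keep=first):
    price warehouse supplier  reorder
0     135        W4    Umbra       87
1      28        W1   Vertex        6
2     103        W1   Globex       28
3      54        W5     Acme       99
12     42        W3  Soylent       48
group by warehouse: sum(reorder), sum(price):
           reorder  price
warehouse                
W1              34    131
W3              48     42
W4              87    135
W5              99     54
take 2 rows with smallest price:
           reorder  price
warehouse                
W3              48     42
W5              99     54
Then the mean of column 'reorder': 73.5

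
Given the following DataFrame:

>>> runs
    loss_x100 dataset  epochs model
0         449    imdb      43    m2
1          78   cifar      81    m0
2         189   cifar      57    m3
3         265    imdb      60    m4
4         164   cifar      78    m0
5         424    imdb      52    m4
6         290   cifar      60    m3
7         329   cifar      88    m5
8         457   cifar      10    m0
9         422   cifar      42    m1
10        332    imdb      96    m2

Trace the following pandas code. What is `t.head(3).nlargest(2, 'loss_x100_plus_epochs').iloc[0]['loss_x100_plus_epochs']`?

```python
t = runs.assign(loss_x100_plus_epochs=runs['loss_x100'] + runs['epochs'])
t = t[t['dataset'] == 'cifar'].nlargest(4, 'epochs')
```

417

add column loss_x100_plus_epochs = runs['loss_x100'] + runs['epochs']:
    loss_x100 dataset  epochs model  loss_x100_plus_epochs
0         449    imdb      43    m2                    492
1          78   cifar      81    m0                    159
2         189   cifar      57    m3                    246
3         265    imdb      60    m4                    325
4         164   cifar      78    m0                    242
5         424    imdb      52    m4                    476
6         290   cifar      60    m3                    350
7         329   cifar      88    m5                    417
8         457   cifar      10    m0                    467
9         422   cifar      42    m1                    464
10        332    imdb      96    m2                    428
filter rows where dataset == 'cifar':
   loss_x100 dataset  epochs model  loss_x100_plus_epochs
1         78   cifar      81    m0                    159
2        189   cifar      57    m3                    246
4        164   cifar      78    m0                    242
6        290   cifar      60    m3                    350
7        329   cifar      88    m5                    417
8        457   cifar      10    m0                    467
9        422   cifar      42    m1                    464
take 4 rows with largest epochs:
   loss_x100 dataset  epochs model  loss_x100_plus_epochs
7        329   cifar      88    m5                    417
1         78   cifar      81    m0                    159
4        164   cifar      78    m0                    242
6        290   cifar      60    m3                    350
take first 3 rows:
   loss_x100 dataset  epochs model  loss_x100_plus_epochs
7        329   cifar      88    m5                    417
1         78   cifar      81    m0                    159
4        164   cifar      78    m0                    242
take 2 rows with largest loss_x100_plus_epochs:
   loss_x100 dataset  epochs model  loss_x100_plus_epochs
7        329   cifar      88    m5                    417
4        164   cifar      78    m0                    242
The value at position 0, column 'loss_x100_plus_epochs' is 417.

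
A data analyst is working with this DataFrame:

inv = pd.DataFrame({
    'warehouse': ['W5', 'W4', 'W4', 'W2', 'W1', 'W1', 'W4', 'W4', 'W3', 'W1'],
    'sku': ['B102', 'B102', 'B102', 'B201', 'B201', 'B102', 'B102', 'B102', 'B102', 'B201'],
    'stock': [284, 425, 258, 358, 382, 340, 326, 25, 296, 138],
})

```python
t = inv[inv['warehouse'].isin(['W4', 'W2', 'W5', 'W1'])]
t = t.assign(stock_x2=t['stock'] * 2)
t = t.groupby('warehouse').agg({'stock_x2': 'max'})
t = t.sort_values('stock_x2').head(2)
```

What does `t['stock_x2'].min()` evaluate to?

568

filter rows where warehouse in ['W4', 'W2', 'W5', 'W1']:
  warehouse   sku  stock
0        W5  B102    284
1        W4  B102    425
2        W4  B102    258
3        W2  B201    358
4        W1  B201    382
5        W1  B102    340
6        W4  B102    326
7        W4  B102     25
9        W1  B201    138
add column stock_x2 = t['stock'] * 2:
  warehouse   sku  stock  stock_x2
0        W5  B102    284       568
1        W4  B102    425       850
2        W4  B102    258       516
3        W2  B201    358       716
4        W1  B201    382       764
5        W1  B102    340       680
6        W4  B102    326       652
7        W4  B102     25        50
9        W1  B201    138       276
group by warehouse, max of stock_x2:
           stock_x2
warehouse          
W1              764
W2              716
W4              850
W5              568
sort by stock_x2:
           stock_x2
warehouse          
W5              568
W2              716
W1              764
W4              850
take first 2 rows:
           stock_x2
warehouse          
W5              568
W2              716
Taking the min of column 'stock_x2' gives 568.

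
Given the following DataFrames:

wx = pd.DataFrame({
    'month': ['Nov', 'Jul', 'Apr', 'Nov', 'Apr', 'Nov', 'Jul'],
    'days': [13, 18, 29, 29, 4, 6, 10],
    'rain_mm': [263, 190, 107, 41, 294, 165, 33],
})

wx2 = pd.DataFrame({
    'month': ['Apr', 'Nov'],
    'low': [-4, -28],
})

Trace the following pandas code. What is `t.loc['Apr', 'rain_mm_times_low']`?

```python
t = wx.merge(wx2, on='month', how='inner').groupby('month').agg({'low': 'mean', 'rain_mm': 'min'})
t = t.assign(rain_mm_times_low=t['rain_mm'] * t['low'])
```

merge on 'month' (how='inner') → 5 rows:
  month  days  rain_mm  low
0   Nov    13      263  -28
1   Apr    29      107   -4
2   Nov    29       41  -28
3   Apr     4      294   -4
4   Nov     6      165  -28
group by month: mean(low), min(rain_mm):
        low  rain_mm
month               
Apr    -4.0      107
Nov   -28.0       41
add column rain_mm_times_low = t['rain_mm'] * t['low']:
        low  rain_mm  rain_mm_times_low
month                                  
Apr    -4.0      107             -428.0
Nov   -28.0       41            -1148.0
Reading off the value at row 'Apr', column 'rain_mm_times_low', we get -428.0.

-428.0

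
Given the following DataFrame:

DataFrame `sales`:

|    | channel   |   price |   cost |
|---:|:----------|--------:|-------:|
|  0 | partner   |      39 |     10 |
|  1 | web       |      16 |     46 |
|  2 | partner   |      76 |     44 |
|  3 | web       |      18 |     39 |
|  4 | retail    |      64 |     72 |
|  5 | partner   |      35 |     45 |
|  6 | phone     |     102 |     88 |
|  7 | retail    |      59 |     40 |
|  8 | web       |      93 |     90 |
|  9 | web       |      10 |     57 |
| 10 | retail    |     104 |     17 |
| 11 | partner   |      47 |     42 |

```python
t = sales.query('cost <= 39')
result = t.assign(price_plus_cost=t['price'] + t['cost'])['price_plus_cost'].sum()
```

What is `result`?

filter rows where cost <= 39:
    channel  price  cost
0   partner     39    10
3       web     18    39
10   retail    104    17
add column price_plus_cost = t['price'] + t['cost']:
    channel  price  cost  price_plus_cost
0   partner     39    10               49
3       web     18    39               57
10   retail    104    17              121
The sum of column 'price_plus_cost' is 227.

227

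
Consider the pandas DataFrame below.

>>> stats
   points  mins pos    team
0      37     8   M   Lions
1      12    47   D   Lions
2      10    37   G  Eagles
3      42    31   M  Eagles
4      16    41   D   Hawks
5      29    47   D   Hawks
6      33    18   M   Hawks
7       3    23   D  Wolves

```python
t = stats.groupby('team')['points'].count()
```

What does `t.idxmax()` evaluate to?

Hawks

group by team, count of points:
team
Eagles    2
Hawks     3
Lions     2
Wolves    1
Name: points, dtype: int64
Reading off the label with the largest value, we get Hawks.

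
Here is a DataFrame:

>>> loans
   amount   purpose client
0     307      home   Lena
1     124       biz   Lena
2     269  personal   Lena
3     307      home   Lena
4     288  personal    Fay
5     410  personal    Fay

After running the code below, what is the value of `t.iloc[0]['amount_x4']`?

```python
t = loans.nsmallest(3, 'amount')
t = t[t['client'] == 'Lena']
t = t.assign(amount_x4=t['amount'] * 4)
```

take 3 rows with smallest amount:
   amount   purpose client
1     124       biz   Lena
2     269  personal   Lena
4     288  personal    Fay
filter rows where client == 'Lena':
   amount   purpose client
1     124       biz   Lena
2     269  personal   Lena
add column amount_x4 = t['amount'] * 4:
   amount   purpose client  amount_x4
1     124       biz   Lena        496
2     269  personal   Lena       1076
value at position 0, column 'amount_x4' → 496

496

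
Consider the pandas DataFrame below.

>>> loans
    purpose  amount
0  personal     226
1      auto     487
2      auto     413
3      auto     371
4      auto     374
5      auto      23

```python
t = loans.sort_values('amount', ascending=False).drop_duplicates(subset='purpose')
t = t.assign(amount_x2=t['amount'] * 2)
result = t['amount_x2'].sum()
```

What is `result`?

sort by amount descending:
    purpose  amount
1      auto     487
2      auto     413
4      auto     374
3      auto     371
0  personal     226
5      auto      23
drop duplicate purpose (keep=first):
    purpose  amount
1      auto     487
0  personal     226
add column amount_x2 = t['amount'] * 2:
    purpose  amount  amount_x2
1      auto     487        974
0  personal     226        452
So sum() = 1426.

1426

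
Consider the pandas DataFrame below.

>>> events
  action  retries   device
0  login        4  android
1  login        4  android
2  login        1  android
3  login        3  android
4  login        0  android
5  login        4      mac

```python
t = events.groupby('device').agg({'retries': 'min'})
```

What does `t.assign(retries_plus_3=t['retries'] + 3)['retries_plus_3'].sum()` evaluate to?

group by device, min of retries:
         retries
device          
android        0
mac            4
add column retries_plus_3 = t['retries'] + 3:
         retries  retries_plus_3
device                          
android        0               3
mac            4               7

10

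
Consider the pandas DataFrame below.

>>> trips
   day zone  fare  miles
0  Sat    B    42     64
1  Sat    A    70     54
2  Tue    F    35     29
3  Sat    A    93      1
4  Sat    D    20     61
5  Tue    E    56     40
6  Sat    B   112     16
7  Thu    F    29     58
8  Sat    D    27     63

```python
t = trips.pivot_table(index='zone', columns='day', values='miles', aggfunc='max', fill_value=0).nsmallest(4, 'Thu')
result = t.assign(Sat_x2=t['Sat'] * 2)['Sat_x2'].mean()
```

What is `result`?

90.5

pivot: rows=zone, cols=day, max(miles):
day   Sat  Thu  Tue
zone               
A      54    0    0
B      64    0    0
D      63    0    0
E       0    0   40
F       0   58   29
take 4 rows with smallest Thu:
day   Sat  Thu  Tue
zone               
A      54    0    0
B      64    0    0
D      63    0    0
E       0    0   40
add column Sat_x2 = t['Sat'] * 2:
day   Sat  Thu  Tue  Sat_x2
zone                       
A      54    0    0     108
B      64    0    0     128
D      63    0    0     126
E       0    0   40       0
mean of column 'Sat_x2' → 90.5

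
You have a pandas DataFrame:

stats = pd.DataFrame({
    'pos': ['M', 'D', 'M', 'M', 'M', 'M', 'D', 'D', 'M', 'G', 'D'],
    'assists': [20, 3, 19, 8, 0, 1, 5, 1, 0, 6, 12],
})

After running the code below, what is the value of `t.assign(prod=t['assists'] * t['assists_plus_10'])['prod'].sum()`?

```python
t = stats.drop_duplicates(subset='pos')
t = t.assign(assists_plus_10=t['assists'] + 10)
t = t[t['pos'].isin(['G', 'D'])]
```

135

drop duplicate pos (keep=first):
  pos  assists
0   M       20
1   D        3
9   G        6
add column assists_plus_10 = t['assists'] + 10:
  pos  assists  assists_plus_10
0   M       20               30
1   D        3               13
9   G        6               16
filter rows where pos in ['G', 'D']:
  pos  assists  assists_plus_10
1   D        3               13
9   G        6               16
add column prod = t['assists'] * t['assists_plus_10']:
  pos  assists  assists_plus_10  prod
1   D        3               13    39
9   G        6               16    96
The sum of column 'prod' is 135.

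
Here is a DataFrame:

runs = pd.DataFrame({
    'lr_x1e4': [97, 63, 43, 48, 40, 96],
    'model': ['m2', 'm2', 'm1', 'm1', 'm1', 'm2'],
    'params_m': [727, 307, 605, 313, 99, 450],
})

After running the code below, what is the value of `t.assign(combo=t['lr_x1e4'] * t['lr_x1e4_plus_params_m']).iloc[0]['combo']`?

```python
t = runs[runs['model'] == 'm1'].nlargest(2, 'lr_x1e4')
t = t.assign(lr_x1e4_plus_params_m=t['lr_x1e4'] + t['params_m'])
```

17328

filter rows where model == 'm1':
   lr_x1e4 model  params_m
2       43    m1       605
3       48    m1       313
4       40    m1        99
take 2 rows with largest lr_x1e4:
   lr_x1e4 model  params_m
3       48    m1       313
2       43    m1       605
add column lr_x1e4_plus_params_m = t['lr_x1e4'] + t['params_m']:
   lr_x1e4 model  params_m  lr_x1e4_plus_params_m
3       48    m1       313                    361
2       43    m1       605                    648
add column combo = t['lr_x1e4'] * t['lr_x1e4_plus_params_m']:
   lr_x1e4 model  params_m  lr_x1e4_plus_params_m  combo
3       48    m1       313                    361  17328
2       43    m1       605                    648  27864
The value at position 0, column 'combo' is 17328.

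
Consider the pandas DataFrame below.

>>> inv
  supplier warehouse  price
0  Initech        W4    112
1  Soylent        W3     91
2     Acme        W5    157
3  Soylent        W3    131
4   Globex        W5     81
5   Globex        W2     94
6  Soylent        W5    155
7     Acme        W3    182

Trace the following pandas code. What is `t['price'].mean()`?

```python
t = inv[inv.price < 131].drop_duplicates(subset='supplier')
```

94.6666666667

filter rows where price < 131:
  supplier warehouse  price
0  Initech        W4    112
1  Soylent        W3     91
4   Globex        W5     81
5   Globex        W2     94
drop duplicate supplier (keep=first):
  supplier warehouse  price
0  Initech        W4    112
1  Soylent        W3     91
4   Globex        W5     81
Taking the mean of column 'price' gives 94.6666666667.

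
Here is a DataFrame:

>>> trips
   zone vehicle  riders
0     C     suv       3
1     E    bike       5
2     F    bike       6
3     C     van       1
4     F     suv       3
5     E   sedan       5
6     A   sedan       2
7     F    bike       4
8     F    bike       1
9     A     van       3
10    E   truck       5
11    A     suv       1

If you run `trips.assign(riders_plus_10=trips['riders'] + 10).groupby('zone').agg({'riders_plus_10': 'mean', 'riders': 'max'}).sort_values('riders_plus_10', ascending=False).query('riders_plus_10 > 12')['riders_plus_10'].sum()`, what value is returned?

28.5

add column riders_plus_10 = trips['riders'] + 10:
   zone vehicle  riders  riders_plus_10
0     C     suv       3              13
1     E    bike       5              15
2     F    bike       6              16
3     C     van       1              11
4     F     suv       3              13
5     E   sedan       5              15
6     A   sedan       2              12
7     F    bike       4              14
8     F    bike       1              11
9     A     van       3              13
10    E   truck       5              15
11    A     suv       1              11
group by zone: mean(riders_plus_10), max(riders):
      riders_plus_10  riders
zone                        
A               12.0       3
C               12.0       3
E               15.0       5
F               13.5       6
sort by riders_plus_10 descending:
      riders_plus_10  riders
zone                        
E               15.0       5
F               13.5       6
A               12.0       3
C               12.0       3
filter rows where riders_plus_10 > 12:
      riders_plus_10  riders
zone                        
E               15.0       5
F               13.5       6
The sum of column 'riders_plus_10' is 28.5.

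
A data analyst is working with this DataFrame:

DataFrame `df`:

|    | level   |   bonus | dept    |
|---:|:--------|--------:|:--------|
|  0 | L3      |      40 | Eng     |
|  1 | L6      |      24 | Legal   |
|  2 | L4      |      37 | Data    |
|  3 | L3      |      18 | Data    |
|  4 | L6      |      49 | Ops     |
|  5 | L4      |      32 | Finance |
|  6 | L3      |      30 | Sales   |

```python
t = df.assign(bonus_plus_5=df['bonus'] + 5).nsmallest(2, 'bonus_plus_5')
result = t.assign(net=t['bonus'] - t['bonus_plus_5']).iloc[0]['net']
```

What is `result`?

add column bonus_plus_5 = df['bonus'] + 5:
  level  bonus     dept  bonus_plus_5
0    L3     40      Eng            45
1    L6     24    Legal            29
2    L4     37     Data            42
3    L3     18     Data            23
4    L6     49      Ops            54
5    L4     32  Finance            37
6    L3     30    Sales            35
take 2 rows with smallest bonus_plus_5:
  level  bonus   dept  bonus_plus_5
3    L3     18   Data            23
1    L6     24  Legal            29
add column net = t['bonus'] - t['bonus_plus_5']:
  level  bonus   dept  bonus_plus_5  net
3    L3     18   Data            23   -5
1    L6     24  Legal            29   -5

-5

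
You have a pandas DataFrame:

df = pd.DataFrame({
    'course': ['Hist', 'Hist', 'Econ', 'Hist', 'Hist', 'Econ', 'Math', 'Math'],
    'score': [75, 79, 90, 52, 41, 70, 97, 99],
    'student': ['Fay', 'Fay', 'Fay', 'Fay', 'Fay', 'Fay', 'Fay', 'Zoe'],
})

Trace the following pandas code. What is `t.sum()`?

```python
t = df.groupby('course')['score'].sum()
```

603

group by course, sum of score:
course
Econ    160
Hist    247
Math    196
Name: score, dtype: int64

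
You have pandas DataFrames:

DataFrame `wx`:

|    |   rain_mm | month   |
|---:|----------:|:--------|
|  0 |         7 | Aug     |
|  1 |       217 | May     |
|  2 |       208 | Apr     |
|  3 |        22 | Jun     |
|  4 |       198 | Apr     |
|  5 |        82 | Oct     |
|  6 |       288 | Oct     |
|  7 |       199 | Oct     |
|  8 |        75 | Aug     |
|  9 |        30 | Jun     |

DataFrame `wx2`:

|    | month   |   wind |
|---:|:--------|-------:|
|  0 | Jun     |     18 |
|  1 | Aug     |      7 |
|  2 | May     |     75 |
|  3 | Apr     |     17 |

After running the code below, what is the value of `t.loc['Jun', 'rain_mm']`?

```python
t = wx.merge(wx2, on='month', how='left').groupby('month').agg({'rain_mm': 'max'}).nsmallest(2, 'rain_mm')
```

merge on 'month' (how='left') → 10 rows:
   rain_mm month  wind
0        7   Aug   7.0
1      217   May  75.0
2      208   Apr  17.0
3       22   Jun  18.0
4      198   Apr  17.0
5       82   Oct   NaN
6      288   Oct   NaN
7      199   Oct   NaN
8       75   Aug   7.0
9       30   Jun  18.0
group by month, max of rain_mm:
       rain_mm
month         
Apr        208
Aug         75
Jun         30
May        217
Oct        288
take 2 rows with smallest rain_mm:
       rain_mm
month         
Jun         30
Aug         75
Hence 30.

30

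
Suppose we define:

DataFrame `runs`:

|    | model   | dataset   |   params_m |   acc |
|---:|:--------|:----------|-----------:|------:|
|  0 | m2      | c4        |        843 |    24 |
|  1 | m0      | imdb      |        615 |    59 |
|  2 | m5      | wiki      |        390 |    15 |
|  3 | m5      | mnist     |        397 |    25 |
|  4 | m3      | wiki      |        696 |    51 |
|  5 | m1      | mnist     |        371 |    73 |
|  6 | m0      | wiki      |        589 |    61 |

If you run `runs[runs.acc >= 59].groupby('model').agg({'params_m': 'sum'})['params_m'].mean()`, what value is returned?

787.5

filter rows where acc >= 59:
  model dataset  params_m  acc
1    m0    imdb       615   59
5    m1   mnist       371   73
6    m0    wiki       589   61
group by model, sum of params_m:
       params_m
model          
m0         1204
m1          371
Finally, mean of column 'params_m' = 787.5.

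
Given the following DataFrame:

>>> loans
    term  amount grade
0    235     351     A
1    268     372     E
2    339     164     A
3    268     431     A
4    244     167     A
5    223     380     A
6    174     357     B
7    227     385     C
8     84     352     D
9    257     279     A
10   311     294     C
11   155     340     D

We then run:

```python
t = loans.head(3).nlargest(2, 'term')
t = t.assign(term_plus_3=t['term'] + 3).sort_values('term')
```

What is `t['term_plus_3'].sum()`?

613

take first 3 rows:
   term  amount grade
0   235     351     A
1   268     372     E
2   339     164     A
take 2 rows with largest term:
   term  amount grade
2   339     164     A
1   268     372     E
add column term_plus_3 = t['term'] + 3:
   term  amount grade  term_plus_3
2   339     164     A          342
1   268     372     E          271
sort by term:
   term  amount grade  term_plus_3
1   268     372     E          271
2   339     164     A          342
Hence 613.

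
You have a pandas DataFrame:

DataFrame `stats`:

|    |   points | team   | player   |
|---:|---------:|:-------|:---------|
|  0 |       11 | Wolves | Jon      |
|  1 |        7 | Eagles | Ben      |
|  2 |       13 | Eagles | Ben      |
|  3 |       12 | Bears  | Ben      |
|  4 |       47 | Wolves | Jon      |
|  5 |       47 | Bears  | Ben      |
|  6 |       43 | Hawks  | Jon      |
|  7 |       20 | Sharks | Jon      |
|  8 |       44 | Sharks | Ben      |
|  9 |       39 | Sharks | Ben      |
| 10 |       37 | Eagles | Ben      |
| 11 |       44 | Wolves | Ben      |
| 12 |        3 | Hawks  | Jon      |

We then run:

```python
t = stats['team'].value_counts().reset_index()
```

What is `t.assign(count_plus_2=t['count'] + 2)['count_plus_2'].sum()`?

value_counts of team:
team
Wolves    3
Eagles    3
Sharks    3
Bears     2
Hawks     2
Name: count, dtype: int64
reset_index():
     team  count
0  Wolves      3
1  Eagles      3
2  Sharks      3
3   Bears      2
4   Hawks      2
add column count_plus_2 = t['count'] + 2:
     team  count  count_plus_2
0  Wolves      3             5
1  Eagles      3             5
2  Sharks      3             5
3   Bears      2             4
4   Hawks      2             4
So sum() = 23.

23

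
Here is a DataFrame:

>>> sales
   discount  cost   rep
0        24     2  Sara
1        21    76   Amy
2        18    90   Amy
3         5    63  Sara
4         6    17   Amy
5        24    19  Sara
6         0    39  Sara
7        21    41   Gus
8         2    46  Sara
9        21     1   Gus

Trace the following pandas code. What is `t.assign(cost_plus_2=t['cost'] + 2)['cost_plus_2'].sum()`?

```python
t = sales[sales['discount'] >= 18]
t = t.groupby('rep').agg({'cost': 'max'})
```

156

filter rows where discount >= 18:
   discount  cost   rep
0        24     2  Sara
1        21    76   Amy
2        18    90   Amy
5        24    19  Sara
7        21    41   Gus
9        21     1   Gus
group by rep, max of cost:
      cost
rep       
Amy     90
Gus     41
Sara    19
add column cost_plus_2 = t['cost'] + 2:
      cost  cost_plus_2
rep                    
Amy     90           92
Gus     41           43
Sara    19           21
Reading off the sum of column 'cost_plus_2', we get 156.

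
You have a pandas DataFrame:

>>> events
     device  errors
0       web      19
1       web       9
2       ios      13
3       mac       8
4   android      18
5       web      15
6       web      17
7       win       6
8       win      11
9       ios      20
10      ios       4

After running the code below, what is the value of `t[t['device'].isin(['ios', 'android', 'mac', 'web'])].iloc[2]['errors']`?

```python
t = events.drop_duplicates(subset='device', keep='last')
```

drop duplicate device (keep=last):
     device  errors
3       mac       8
4   android      18
6       web      17
8       win      11
10      ios       4
filter rows where device in ['ios', 'android', 'mac', 'web']:
     device  errors
3       mac       8
4   android      18
6       web      17
10      ios       4
Reading off the value at position 2, column 'errors', we get 17.

17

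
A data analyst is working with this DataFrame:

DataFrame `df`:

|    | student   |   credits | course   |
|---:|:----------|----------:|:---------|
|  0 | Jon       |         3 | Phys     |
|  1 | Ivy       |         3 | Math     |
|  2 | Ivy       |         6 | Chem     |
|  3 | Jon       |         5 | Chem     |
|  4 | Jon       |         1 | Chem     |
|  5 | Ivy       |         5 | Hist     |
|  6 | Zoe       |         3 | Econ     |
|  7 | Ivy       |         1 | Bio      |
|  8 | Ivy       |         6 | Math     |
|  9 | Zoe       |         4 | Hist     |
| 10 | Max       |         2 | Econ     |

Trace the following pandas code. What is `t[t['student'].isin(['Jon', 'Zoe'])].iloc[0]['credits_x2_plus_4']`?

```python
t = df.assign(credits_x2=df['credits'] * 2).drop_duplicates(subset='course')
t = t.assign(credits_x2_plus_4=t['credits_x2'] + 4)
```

add column credits_x2 = df['credits'] * 2:
   student  credits course  credits_x2
0      Jon        3   Phys           6
1      Ivy        3   Math           6
2      Ivy        6   Chem          12
3      Jon        5   Chem          10
4      Jon        1   Chem           2
5      Ivy        5   Hist          10
6      Zoe        3   Econ           6
7      Ivy        1    Bio           2
8      Ivy        6   Math          12
9      Zoe        4   Hist           8
10     Max        2   Econ           4
drop duplicate course (keep=first):
  student  credits course  credits_x2
0     Jon        3   Phys           6
1     Ivy        3   Math           6
2     Ivy        6   Chem          12
5     Ivy        5   Hist          10
6     Zoe        3   Econ           6
7     Ivy        1    Bio           2
add column credits_x2_plus_4 = t['credits_x2'] + 4:
  student  credits course  credits_x2  credits_x2_plus_4
0     Jon        3   Phys           6                 10
1     Ivy        3   Math           6                 10
2     Ivy        6   Chem          12                 16
5     Ivy        5   Hist          10                 14
6     Zoe        3   Econ           6                 10
7     Ivy        1    Bio           2                  6
filter rows where student in ['Jon', 'Zoe']:
  student  credits course  credits_x2  credits_x2_plus_4
0     Jon        3   Phys           6                 10
6     Zoe        3   Econ           6                 10
Reading off the value at position 0, column 'credits_x2_plus_4', we get 10.

10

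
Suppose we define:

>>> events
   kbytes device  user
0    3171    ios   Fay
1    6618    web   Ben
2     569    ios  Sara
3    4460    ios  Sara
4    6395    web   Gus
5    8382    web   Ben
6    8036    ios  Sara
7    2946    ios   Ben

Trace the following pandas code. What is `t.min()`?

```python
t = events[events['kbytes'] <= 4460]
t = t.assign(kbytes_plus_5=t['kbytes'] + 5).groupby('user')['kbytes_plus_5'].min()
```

filter rows where kbytes <= 4460:
   kbytes device  user
0    3171    ios   Fay
2     569    ios  Sara
3    4460    ios  Sara
7    2946    ios   Ben
add column kbytes_plus_5 = t['kbytes'] + 5:
   kbytes device  user  kbytes_plus_5
0    3171    ios   Fay           3176
2     569    ios  Sara            574
3    4460    ios  Sara           4465
7    2946    ios   Ben           2951
group by user, min of kbytes_plus_5:
user
Ben     2951
Fay     3176
Sara     574
Name: kbytes_plus_5, dtype: int64
The min of the resulting series is 574.

574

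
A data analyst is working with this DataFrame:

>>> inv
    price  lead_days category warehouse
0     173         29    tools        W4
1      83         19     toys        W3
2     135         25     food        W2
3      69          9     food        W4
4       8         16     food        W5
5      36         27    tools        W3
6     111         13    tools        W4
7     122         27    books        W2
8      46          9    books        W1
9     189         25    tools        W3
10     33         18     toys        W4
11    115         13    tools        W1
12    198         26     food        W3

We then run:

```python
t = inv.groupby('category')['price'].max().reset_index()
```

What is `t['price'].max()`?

group by category, max of price:
category
books    122
food     198
tools    189
toys      83
Name: price, dtype: int64
reset_index():
  category  price
0    books    122
1     food    198
2    tools    189
3     toys     83

198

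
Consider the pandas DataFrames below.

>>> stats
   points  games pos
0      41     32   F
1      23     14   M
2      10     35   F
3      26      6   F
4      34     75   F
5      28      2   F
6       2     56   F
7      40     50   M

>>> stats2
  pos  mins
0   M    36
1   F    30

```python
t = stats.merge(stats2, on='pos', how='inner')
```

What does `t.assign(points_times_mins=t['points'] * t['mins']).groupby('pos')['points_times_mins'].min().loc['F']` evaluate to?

merge on 'pos' (how='inner') → 8 rows:
   points  games pos  mins
0      41     32   F    30
1      23     14   M    36
2      10     35   F    30
3      26      6   F    30
4      34     75   F    30
5      28      2   F    30
6       2     56   F    30
7      40     50   M    36
add column points_times_mins = t['points'] * t['mins']:
   points  games pos  mins  points_times_mins
0      41     32   F    30               1230
1      23     14   M    36                828
2      10     35   F    30                300
3      26      6   F    30                780
4      34     75   F    30               1020
5      28      2   F    30                840
6       2     56   F    30                 60
7      40     50   M    36               1440
group by pos, min of points_times_mins:
pos
F     60
M    828
Name: points_times_mins, dtype: int64

60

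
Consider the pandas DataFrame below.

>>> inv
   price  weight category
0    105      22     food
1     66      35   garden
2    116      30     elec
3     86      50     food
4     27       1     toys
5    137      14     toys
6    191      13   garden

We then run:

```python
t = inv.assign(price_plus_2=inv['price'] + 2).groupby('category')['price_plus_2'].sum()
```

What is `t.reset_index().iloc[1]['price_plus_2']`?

add column price_plus_2 = inv['price'] + 2:
   price  weight category  price_plus_2
0    105      22     food           107
1     66      35   garden            68
2    116      30     elec           118
3     86      50     food            88
4     27       1     toys            29
5    137      14     toys           139
6    191      13   garden           193
group by category, sum of price_plus_2:
category
elec      118
food      195
garden    261
toys      168
Name: price_plus_2, dtype: int64
reset_index():
  category  price_plus_2
0     elec           118
1     food           195
2   garden           261
3     toys           168
Taking the value at position 1, column 'price_plus_2' gives 195.

195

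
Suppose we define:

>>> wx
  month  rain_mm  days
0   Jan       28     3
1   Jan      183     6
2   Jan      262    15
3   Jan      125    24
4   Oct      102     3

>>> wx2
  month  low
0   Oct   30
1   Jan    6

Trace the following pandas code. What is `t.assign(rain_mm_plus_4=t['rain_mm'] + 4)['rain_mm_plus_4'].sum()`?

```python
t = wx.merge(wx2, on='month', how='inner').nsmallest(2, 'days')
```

merge on 'month' (how='inner') → 5 rows:
  month  rain_mm  days  low
0   Jan       28     3    6
1   Jan      183     6    6
2   Jan      262    15    6
3   Jan      125    24    6
4   Oct      102     3   30
take 2 rows with smallest days:
  month  rain_mm  days  low
0   Jan       28     3    6
4   Oct      102     3   30
add column rain_mm_plus_4 = t['rain_mm'] + 4:
  month  rain_mm  days  low  rain_mm_plus_4
0   Jan       28     3    6              32
4   Oct      102     3   30             106
Finally, sum of column 'rain_mm_plus_4' = 138.

138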